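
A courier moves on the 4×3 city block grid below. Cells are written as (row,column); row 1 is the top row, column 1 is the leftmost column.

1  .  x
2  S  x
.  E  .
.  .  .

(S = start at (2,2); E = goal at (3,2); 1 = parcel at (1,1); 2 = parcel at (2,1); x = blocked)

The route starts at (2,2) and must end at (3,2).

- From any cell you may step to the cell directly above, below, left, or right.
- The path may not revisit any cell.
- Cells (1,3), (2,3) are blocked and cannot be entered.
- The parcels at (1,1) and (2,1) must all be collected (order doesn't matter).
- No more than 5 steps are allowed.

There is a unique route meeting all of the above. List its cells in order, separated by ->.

(2,2) -> (1,2) -> (1,1) -> (2,1) -> (3,1) -> (3,2)

The budget equals the shortest possible length, so every move has to be on a shortest route through the required cells.
Route from (2,2): up to (1,2), left to (1,1), 2× down (reaching (3,1)), right to (3,2) — 5 moves in all.
Check: all required cells visited; 5 ≤ 5 moves.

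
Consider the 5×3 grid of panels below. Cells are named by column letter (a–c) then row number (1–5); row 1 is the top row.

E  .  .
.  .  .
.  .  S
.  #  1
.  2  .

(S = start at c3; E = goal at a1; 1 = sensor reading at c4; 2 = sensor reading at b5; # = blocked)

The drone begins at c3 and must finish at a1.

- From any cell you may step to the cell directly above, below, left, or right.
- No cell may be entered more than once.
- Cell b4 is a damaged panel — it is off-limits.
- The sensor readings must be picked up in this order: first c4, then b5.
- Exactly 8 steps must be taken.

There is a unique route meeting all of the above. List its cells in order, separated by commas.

The waypoints must appear in the order c4, b5, with no cell reused.
Route from c3: 2× down (reaching c5), 2× left (reaching a5), 4× up (reaching a1) — 8 moves in all.
Check: order respected (1 at step 1, 2 at step 3); 8 moves as required.

c3, c4, c5, b5, a5, a4, a3, a2, a1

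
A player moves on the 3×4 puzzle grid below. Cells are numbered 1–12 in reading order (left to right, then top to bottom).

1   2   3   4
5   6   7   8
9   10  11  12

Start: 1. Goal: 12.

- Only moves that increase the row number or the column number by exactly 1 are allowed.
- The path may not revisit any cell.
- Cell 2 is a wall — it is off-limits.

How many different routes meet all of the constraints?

4

A right/down-only route from 1 to 12 makes exactly 2 down-moves and 3 right-moves in some order.
With no other constraints that would be C(5,2) = 10 routes.
Subtract routes through each blocked cell (inclusion–exclusion for overlaps): − through 2: 6 → 4.
That gives 4 routes.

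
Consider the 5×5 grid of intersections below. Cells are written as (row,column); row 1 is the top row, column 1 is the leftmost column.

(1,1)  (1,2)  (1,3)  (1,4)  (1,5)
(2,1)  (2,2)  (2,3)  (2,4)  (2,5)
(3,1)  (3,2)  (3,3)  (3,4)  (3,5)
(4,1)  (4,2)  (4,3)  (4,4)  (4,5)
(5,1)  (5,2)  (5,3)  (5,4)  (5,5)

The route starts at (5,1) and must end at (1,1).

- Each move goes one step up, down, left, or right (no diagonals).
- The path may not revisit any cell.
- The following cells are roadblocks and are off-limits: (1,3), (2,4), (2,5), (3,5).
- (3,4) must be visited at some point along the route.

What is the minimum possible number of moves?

10

Any route passes through (3,4) somewhere between (5,1) and (1,1). Summing Manhattan distances along the two legs ((5,1) → (3,4) → (1,1)) gives a lower bound of 5 + 5 = 10 moves.
A route of 10 moves achieves this: (5,1) → (4,1) → (4,2) → (4,3) → (4,4) → (3,4) → (3,3) → (2,3) → (2,2) → (1,2) → (1,1).
Since 10 matches the lower bound, it is optimal.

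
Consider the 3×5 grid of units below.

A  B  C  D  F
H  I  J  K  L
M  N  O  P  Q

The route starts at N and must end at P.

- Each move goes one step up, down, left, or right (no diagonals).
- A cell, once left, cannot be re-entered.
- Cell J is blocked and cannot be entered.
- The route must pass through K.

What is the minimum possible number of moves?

Any route passes through K somewhere between N and P. Summing Manhattan distances along the two legs (N → K → P) gives a lower bound of 3 + 1 = 4 moves.
The shortest route satisfying every rule uses 6 moves: N → I → B → C → D → K → P.
The bound of 4 isn't tight here; checking systematically, no route of length 4 through 5 satisfies every constraint, so 6 is the minimum.

6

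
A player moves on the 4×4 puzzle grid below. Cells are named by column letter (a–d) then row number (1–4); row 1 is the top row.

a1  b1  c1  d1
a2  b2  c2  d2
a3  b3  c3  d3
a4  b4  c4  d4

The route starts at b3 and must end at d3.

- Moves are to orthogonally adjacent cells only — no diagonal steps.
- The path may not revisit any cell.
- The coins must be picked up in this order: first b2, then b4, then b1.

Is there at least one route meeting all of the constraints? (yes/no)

yes

One route that works: b3 → b2 → c2 → c3 → c4 → b4 → a4 → a3 → a2 → a1 → b1 → c1 → d1 → d2 → d3.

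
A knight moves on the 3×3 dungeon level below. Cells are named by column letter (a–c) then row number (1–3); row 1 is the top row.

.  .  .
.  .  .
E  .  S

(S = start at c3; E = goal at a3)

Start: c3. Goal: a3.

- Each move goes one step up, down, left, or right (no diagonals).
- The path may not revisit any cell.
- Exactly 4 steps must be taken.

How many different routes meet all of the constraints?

Need simple routes of exactly 4 moves from c3 to a3 (Manhattan distance 2, so 1 moves are spent on a detour and 1 undoing it).
Enumerating: c3 c2 b2 b3 a3 | c3 c2 b2 a2 a3 | c3 b3 b2 a2 a3.
That gives 3 routes.

3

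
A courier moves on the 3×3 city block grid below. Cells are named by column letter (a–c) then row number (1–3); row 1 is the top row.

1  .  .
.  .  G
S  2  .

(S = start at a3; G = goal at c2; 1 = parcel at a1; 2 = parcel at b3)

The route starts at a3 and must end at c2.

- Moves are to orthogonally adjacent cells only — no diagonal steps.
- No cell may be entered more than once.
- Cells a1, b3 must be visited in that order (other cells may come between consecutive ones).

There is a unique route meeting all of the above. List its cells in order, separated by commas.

The waypoints must appear in the order a1, b3, with no cell reused.
Route from a3: up 2 to a1, right 1 to b1, down 2 to b3, right 1 to c3, up 1 to c2 — 7 moves in all.
Check: order respected (1 at step 2, 2 at step 5).

a3, a2, a1, b1, b2, b3, c3, c2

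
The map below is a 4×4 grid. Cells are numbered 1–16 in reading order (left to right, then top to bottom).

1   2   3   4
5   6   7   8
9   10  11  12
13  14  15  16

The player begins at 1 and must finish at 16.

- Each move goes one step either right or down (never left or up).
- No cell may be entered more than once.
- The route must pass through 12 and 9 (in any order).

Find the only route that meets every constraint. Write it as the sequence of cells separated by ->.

1 -> 5 -> 9 -> 10 -> 11 -> 12 -> 16

Moves only go right or down, so the column and row indices never decrease.
Route from 1: down 2 to 9, right 3 to 12, down 1 to 16 — 6 moves in all.
Check: all required cells visited.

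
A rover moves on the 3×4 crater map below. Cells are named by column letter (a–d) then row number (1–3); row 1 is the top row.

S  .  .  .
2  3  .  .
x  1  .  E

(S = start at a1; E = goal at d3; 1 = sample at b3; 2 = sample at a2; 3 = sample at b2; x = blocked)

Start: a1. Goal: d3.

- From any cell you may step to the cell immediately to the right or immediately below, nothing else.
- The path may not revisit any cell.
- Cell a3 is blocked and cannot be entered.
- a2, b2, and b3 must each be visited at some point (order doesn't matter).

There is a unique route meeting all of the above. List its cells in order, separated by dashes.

a1 - a2 - b2 - b3 - c3 - d3

Moves only go right or down, so the column and row indices never decrease.
Route from a1: down to a2, right to b2, down to b3, 2× right (reaching d3) — 5 moves in all.
Check: all required cells visited.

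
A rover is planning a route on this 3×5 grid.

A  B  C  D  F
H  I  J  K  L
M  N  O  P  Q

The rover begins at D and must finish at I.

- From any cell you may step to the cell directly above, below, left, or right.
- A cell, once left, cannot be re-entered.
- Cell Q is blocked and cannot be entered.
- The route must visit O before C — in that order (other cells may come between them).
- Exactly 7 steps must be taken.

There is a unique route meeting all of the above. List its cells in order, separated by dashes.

The waypoints must appear in the order O, C, with no cell reused.
Route from D: 2× down (reaching P), left to O, 2× up (reaching C), left to B, down to I — 7 moves in all.
Check: order respected (O at step 3, C at step 5); 7 moves as required.

D - K - P - O - J - C - B - I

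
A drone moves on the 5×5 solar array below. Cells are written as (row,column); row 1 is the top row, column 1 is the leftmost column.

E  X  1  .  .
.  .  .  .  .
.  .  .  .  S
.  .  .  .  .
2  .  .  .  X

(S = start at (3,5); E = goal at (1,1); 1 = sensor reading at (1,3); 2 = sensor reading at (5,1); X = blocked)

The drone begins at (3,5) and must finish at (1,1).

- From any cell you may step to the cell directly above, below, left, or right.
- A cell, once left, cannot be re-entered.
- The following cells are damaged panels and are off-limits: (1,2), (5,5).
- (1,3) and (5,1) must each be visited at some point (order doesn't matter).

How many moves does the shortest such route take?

14

Any route passes through (1,3) and (5,1) in some order between (3,5) and (1,1). Summing Manhattan distances along each leg and taking the cheapest ordering ((3,5) → (1,3) → (5,1) → (1,1)) gives a lower bound of 4 + 6 + 4 = 14 moves.
A route of 14 moves achieves this: (3,5) → (2,5) → (1,5) → (1,4) → (1,3) → (2,3) → (3,3) → (4,3) → (5,3) → (5,2) → (5,1) → (4,1) → (3,1) → (2,1) → (1,1).
Since 14 matches the lower bound, it is optimal.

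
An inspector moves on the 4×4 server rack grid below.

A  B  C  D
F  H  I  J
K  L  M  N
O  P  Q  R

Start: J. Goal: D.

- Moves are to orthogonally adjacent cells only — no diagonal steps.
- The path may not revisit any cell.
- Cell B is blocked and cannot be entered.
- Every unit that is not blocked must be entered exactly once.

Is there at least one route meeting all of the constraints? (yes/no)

Cell A has only one open neighbour but is neither the start nor the goal, so a Hamiltonian route would have to both enter and leave it through the same neighbour — impossible without revisiting.

no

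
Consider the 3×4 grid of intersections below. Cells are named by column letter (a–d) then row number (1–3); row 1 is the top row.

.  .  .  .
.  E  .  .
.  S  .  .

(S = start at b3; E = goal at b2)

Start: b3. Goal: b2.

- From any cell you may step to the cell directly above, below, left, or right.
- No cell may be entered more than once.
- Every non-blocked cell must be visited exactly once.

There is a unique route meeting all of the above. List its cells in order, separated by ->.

b3 -> a3 -> a2 -> a1 -> b1 -> c1 -> d1 -> d2 -> d3 -> c3 -> c2 -> b2

Need to visit all 12 open cells exactly once, starting at b3 and ending at b2.
Cell a1 has only two open neighbours (a2 and b1), so the path must pass straight through it: one of those is the cell it's entered from and the other is where it exits.
Route from b3: left 1 to a3, up 2 to a1, right 3 to d1, down 2 to d3, left 1 to c3, up 1 to c2, left 1 to b2 — 11 moves in all.
Check: all 12 open cells covered.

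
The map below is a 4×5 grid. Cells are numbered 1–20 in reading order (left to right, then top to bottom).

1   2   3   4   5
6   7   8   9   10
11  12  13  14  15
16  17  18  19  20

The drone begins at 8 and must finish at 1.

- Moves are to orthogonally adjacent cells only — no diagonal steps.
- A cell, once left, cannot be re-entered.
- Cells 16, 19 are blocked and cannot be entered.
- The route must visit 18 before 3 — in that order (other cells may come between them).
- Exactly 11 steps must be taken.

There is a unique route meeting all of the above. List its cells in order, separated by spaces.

The waypoints must appear in the order 18, 3, with no cell reused.
Route from 8: left 1 to 7, down 2 to 17, right 1 to 18, up 1 to 13, right 1 to 14, up 2 to 4, left 3 to 1 — 11 moves in all.
Check: order respected (18 at step 4, 3 at step 9); 11 moves as required.

8 7 12 17 18 13 14 9 4 3 2 1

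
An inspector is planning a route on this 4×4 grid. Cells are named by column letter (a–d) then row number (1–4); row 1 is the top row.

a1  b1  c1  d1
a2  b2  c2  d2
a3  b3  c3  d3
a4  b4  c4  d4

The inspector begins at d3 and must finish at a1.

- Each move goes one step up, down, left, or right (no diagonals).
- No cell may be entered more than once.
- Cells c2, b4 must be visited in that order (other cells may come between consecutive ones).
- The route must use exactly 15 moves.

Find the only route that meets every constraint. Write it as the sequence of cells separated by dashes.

d3 - d4 - c4 - c3 - c2 - d2 - d1 - c1 - b1 - b2 - b3 - b4 - a4 - a3 - a2 - a1

The waypoints must appear in the order c2, b4, with no cell reused.
Route from d3: down 1 to d4, left 1 to c4, up 2 to c2, right 1 to d2, up 1 to d1, left 2 to b1, down 3 to b4, left 1 to a4, up 3 to a1 — 15 moves in all.
Check: order respected (c2 at step 4, b4 at step 11); 15 moves as required.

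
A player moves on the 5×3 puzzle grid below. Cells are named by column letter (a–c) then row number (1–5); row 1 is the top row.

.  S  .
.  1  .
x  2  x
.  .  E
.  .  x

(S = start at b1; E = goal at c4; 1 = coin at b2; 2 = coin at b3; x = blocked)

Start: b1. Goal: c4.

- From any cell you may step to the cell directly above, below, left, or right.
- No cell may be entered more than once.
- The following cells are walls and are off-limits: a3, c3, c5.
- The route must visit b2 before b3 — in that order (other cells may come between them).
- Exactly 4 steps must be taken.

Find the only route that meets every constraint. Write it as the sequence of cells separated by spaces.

The waypoints must appear in the order b2, b3, with no cell reused.
Route from b1: down 3 to b4, right 1 to c4 — 4 moves in all.
Check: order respected (1 at step 1, 2 at step 2); 4 moves as required.

b1 b2 b3 b4 c4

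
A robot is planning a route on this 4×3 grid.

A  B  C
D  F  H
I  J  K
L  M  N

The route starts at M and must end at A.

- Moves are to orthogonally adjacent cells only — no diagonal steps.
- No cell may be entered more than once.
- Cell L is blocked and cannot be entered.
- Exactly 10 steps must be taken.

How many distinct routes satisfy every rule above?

2

Need simple routes of exactly 10 moves from M to A (Manhattan distance 4, so 3 moves are spent on a detour and 3 undoing it).
Enumerating: M N K H C B F J I D A | M N K J I D F H C B A.
That gives 2 routes.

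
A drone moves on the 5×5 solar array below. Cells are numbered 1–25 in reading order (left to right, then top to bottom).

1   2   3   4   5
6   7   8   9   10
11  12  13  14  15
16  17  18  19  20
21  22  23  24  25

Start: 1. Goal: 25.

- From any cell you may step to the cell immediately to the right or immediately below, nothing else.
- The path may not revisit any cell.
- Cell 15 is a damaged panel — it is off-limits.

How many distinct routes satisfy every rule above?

A right/down-only route from 1 to 25 makes exactly 4 down-moves and 4 right-moves in some order.
With no other constraints that would be C(8,4) = 70 routes.
Subtract routes through each blocked cell (inclusion–exclusion for overlaps): − through 15: 15 → 55.
That gives 55 routes.

55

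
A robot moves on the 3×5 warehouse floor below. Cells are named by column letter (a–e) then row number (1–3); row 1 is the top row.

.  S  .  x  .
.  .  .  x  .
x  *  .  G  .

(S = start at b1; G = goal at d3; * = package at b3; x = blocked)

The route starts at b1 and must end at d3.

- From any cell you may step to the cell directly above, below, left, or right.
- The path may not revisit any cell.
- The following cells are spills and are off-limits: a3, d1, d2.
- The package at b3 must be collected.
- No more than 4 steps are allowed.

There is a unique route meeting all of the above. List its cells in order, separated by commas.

b1, b2, b3, c3, d3

Any route must reach b3 and still end at d3 within 4 moves, so the order of the required stops is forced.
Route from b1: down 2 to b3, right 2 to d3 — 4 moves in all.
Check: all required cells visited; 4 ≤ 4 moves.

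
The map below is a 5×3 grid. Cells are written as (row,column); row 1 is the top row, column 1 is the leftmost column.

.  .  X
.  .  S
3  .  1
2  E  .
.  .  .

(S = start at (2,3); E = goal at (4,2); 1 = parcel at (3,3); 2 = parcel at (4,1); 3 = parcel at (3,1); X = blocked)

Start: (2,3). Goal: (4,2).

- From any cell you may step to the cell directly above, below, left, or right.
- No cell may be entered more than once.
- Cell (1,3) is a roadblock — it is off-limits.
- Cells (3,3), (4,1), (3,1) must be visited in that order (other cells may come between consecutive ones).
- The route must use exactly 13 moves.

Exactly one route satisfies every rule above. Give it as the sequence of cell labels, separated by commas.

(2,3), (3,3), (4,3), (5,3), (5,2), (5,1), (4,1), (3,1), (2,1), (1,1), (1,2), (2,2), (3,2), (4,2)

The waypoints must appear in the order (3,3), (4,1), (3,1), with no cell reused.
Route from (2,3): down 3 to (5,3), left 2 to (5,1), up 4 to (1,1), right 1 to (1,2), down 3 to (4,2) — 13 moves in all.
Check: order respected (1 at step 1, 2 at step 6, 3 at step 7); 13 moves as required.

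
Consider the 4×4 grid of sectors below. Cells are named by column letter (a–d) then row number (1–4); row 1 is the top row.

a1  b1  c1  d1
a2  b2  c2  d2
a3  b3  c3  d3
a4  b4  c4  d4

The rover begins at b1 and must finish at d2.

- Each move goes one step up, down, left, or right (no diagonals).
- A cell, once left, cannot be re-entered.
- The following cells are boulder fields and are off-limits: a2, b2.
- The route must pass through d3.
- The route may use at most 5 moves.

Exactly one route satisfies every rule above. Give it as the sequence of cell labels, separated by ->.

The 5-move cap with required stops at d3 leaves no slack for detours.
Route from b1: right to c1, 2× down (reaching c3), right to d3, up to d2 — 5 moves in all.
Check: all required cells visited; 5 ≤ 5 moves.

b1 -> c1 -> c2 -> c3 -> d3 -> d2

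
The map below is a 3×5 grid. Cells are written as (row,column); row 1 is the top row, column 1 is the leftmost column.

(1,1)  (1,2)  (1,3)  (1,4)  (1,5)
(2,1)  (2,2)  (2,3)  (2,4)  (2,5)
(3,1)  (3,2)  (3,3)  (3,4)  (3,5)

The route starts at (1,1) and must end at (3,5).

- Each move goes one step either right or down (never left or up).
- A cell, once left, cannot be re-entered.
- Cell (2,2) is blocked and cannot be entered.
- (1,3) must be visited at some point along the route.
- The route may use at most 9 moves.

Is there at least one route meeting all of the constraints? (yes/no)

One route that works: (1,1) → (1,2) → (1,3) → (2,3) → (3,3) → (3,4) → (3,5).

yes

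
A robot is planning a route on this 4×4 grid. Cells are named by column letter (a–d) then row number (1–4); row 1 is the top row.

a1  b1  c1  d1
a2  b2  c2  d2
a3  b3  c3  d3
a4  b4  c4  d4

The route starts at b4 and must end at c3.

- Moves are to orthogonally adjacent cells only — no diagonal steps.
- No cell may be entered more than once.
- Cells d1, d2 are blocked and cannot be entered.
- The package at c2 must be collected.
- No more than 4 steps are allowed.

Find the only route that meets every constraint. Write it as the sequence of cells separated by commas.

The budget equals the shortest possible length, so every move has to be on a shortest route through the required cells.
Route from b4: up 2 to b2, right 1 to c2, down 1 to c3 — 4 moves in all.
Check: all required cells visited; 4 ≤ 4 moves.

b4, b3, b2, c2, c3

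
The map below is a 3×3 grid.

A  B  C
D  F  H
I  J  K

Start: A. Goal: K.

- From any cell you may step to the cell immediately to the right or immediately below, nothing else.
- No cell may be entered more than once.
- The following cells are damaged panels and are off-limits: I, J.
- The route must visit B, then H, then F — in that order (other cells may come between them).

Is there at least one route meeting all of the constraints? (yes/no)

F lies to the left of H, so going from H to F would need a leftward move — but moves only go right/down, so H cannot be visited before F.

no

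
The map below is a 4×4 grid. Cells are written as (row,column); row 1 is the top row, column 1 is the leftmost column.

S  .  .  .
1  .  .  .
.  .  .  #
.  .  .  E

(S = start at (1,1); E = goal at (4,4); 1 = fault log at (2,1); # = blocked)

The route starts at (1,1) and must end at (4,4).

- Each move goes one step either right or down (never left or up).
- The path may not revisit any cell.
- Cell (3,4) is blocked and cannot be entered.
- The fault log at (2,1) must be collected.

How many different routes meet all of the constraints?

A right/down-only route from (1,1) to (4,4) makes exactly 3 down-moves and 3 right-moves in some order.
With no other constraints that would be C(6,3) = 20 routes.
Split at (2,1) and multiply the segment counts (each segment already excludes blocked cells): (1,1)→(2,1): 1; (2,1)→(4,4): 6; product = 6.
That gives 6 routes.

6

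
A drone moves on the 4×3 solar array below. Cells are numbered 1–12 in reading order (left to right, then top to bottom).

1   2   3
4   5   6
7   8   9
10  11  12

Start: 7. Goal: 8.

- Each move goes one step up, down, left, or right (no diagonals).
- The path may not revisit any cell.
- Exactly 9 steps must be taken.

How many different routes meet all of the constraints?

Need simple routes of exactly 9 moves from 7 to 8 (Manhattan distance 1, so 4 moves are spent on a detour and 4 undoing it).
Enumerating: 7 4 1 2 5 6 9 12 11 8 | 7 4 1 2 3 6 9 12 11 8 | 7 4 5 2 3 6 9 12 11 8 | 7 10 11 12 9 6 3 2 5 8.
That gives 4 routes.

4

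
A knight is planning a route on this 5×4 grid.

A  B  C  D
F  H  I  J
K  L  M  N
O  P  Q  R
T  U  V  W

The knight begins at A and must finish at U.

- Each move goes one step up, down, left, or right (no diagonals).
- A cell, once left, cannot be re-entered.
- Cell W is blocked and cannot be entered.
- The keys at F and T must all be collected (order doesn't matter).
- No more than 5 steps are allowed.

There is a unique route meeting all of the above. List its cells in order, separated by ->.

A -> F -> K -> O -> T -> U

The 5-move cap with required stops at F, T leaves no slack for detours.
Route from A: 4× down (reaching T), right to U — 5 moves in all.
Check: all required cells visited; 5 ≤ 5 moves.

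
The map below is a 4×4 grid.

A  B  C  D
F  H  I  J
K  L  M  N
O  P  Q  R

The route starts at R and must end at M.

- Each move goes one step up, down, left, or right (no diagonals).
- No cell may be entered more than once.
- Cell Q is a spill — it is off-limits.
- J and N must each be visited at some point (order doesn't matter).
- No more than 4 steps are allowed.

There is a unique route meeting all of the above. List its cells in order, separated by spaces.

R N J I M

The 4-move cap with required stops at J, N leaves no slack for detours.
Route from R: 2× up (reaching J), left to I, down to M — 4 moves in all.
Check: all required cells visited; 4 ≤ 4 moves.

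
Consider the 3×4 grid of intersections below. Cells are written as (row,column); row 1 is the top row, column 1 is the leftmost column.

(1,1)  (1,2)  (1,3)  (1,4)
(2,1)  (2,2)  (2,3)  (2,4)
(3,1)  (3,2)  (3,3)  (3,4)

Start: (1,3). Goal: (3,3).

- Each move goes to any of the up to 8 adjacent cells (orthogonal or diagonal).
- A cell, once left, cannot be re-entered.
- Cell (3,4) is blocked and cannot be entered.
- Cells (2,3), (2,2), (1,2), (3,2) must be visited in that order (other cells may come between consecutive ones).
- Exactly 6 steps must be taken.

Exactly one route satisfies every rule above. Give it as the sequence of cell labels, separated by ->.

The waypoints must appear in the order (2,3), (2,2), (1,2), (3,2), with no cell reused.
Route from (1,3): down to (2,3), left to (2,2), up to (1,2), down-left to (2,1), down-right to (3,2), right to (3,3) — 6 moves in all.
Check: order respected ((2,3) at step 1, (2,2) at step 2, (1,2) at step 3, (3,2) at step 5); 6 moves as required.

(1,3) -> (2,3) -> (2,2) -> (1,2) -> (2,1) -> (3,2) -> (3,3)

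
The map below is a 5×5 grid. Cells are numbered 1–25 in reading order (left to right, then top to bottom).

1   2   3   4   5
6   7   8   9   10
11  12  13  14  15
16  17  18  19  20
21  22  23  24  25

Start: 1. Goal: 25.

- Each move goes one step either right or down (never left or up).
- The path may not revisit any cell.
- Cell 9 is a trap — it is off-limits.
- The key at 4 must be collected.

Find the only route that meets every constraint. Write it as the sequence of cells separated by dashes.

1 - 2 - 3 - 4 - 5 - 10 - 15 - 20 - 25

Moves only go right or down, so the column and row indices never decrease.
Route from 1: right 4 to 5, down 4 to 25 — 8 moves in all.
Check: all required cells visited.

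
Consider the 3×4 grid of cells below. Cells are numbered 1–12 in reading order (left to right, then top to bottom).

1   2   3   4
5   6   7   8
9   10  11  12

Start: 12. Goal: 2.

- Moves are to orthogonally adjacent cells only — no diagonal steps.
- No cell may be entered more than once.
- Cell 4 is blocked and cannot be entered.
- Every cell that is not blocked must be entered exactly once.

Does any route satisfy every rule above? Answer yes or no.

Colour the cells like a checkerboard: each orthogonal step flips colour, so a Hamiltonian route alternates colours. Here there are 6 cells of one colour and 5 of the other, with start on the same colour as the goal — the counts and endpoints can't be arranged into an alternating sequence of length 11, so no Hamiltonian route exists.

no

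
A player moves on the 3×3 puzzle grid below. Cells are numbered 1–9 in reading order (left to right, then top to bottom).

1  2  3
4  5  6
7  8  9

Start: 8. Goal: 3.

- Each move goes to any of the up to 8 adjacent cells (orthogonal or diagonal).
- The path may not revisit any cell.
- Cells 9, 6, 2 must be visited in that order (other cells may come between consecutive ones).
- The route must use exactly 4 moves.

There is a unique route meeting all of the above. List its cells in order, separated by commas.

8, 9, 6, 2, 3

The waypoints must appear in the order 9, 6, 2, with no cell reused.
Route from 8: right 1 to 9, up 1 to 6, up-left 1 to 2, right 1 to 3 — 4 moves in all.
Check: order respected (9 at step 1, 6 at step 2, 2 at step 3); 4 moves as required.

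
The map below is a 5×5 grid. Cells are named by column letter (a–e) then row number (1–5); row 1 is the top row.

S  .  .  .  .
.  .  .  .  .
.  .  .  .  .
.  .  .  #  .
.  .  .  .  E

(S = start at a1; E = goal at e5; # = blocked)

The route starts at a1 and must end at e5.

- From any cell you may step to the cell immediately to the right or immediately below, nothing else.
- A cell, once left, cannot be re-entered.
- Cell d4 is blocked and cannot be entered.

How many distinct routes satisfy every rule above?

30

A right/down-only route from a1 to e5 makes exactly 4 down-moves and 4 right-moves in some order.
With no other constraints that would be C(8,4) = 70 routes.
Subtract routes through each blocked cell (inclusion–exclusion for overlaps): − through d4: 40 → 30.
That gives 30 routes.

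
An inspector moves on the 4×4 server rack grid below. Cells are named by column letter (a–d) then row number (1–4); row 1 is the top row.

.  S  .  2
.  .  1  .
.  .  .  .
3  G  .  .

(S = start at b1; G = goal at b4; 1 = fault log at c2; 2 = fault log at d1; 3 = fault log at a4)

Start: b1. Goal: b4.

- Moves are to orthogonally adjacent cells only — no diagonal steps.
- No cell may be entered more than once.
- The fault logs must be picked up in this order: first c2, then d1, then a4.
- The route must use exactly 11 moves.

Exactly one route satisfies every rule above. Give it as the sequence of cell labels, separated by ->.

b1 -> b2 -> c2 -> c1 -> d1 -> d2 -> d3 -> c3 -> b3 -> a3 -> a4 -> b4

The waypoints must appear in the order c2, d1, a4, with no cell reused.
Route from b1: down to b2, right to c2, up to c1, right to d1, 2× down (reaching d3), 3× left (reaching a3), down to a4, right to b4 — 11 moves in all.
Check: order respected (1 at step 2, 2 at step 4, 3 at step 10); 11 moves as required.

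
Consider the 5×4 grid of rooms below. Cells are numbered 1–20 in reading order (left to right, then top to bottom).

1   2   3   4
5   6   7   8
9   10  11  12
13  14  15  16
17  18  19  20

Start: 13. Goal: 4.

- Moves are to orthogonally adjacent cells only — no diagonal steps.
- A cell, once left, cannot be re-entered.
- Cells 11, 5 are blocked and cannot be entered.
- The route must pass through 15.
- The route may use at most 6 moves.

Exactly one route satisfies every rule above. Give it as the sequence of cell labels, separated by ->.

The 6-move cap with required stops at 15 leaves no slack for detours.
Route from 13: right 3 to 16, up 3 to 4 — 6 moves in all.
Check: all required cells visited; 6 ≤ 6 moves.

13 -> 14 -> 15 -> 16 -> 12 -> 8 -> 4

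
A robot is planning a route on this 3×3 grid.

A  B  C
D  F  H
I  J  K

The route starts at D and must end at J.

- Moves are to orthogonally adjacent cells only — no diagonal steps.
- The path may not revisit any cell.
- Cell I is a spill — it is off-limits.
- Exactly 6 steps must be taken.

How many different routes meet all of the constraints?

4

Need simple routes of exactly 6 moves from D to J (Manhattan distance 2, so 2 moves are spent on a detour and 2 undoing it).
Enumerating: D A B F H K J | D A B C H K J | D A B C H F J | D F B C H K J.
That gives 4 routes.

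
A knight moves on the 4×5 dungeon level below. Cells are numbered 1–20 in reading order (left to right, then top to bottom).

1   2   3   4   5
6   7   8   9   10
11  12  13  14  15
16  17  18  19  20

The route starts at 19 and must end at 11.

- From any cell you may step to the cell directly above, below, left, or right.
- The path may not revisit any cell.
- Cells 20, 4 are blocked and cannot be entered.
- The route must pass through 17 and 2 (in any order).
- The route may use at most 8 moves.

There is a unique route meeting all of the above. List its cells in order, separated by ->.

The budget equals the shortest possible length, so every move has to be on a shortest route through the required cells.
Route from 19: left 2 to 17, up 3 to 2, left 1 to 1, down 2 to 11 — 8 moves in all.
Check: all required cells visited; 8 ≤ 8 moves.

19 -> 18 -> 17 -> 12 -> 7 -> 2 -> 1 -> 6 -> 11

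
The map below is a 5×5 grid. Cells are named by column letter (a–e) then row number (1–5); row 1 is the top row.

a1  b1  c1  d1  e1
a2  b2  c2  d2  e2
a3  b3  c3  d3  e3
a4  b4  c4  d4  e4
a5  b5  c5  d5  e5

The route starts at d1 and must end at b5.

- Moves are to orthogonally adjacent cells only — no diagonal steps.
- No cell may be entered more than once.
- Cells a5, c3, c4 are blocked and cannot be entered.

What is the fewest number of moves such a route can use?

6

The Manhattan distance from d1 to b5 is |1−5| + |4−2| = 6, so at least 6 moves are needed.
A route of 6 moves achieves this: d1 → d2 → d3 → d4 → d5 → c5 → b5.
Since 6 matches the lower bound, it is optimal.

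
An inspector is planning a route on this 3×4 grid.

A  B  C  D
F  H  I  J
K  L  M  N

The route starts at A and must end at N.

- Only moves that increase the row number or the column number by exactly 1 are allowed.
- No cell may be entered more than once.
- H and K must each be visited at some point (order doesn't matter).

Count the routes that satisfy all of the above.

0

A right/down-only route from A to N makes exactly 2 down-moves and 3 right-moves in some order.
With no other constraints that would be C(5,2) = 10 routes.
K is below but to the left of H: going H → K would need a leftward move and K → H an upward move, so no right/down-only route can visit both required cells.
No route satisfies every constraint, so the count is 0.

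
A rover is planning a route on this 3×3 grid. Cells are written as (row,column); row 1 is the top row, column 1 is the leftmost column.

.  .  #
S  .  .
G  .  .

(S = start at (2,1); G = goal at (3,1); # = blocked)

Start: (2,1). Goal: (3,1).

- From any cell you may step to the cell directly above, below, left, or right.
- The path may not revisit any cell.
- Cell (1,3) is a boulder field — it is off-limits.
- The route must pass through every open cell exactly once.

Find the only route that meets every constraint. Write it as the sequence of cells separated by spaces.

(2,1) (1,1) (1,2) (2,2) (2,3) (3,3) (3,2) (3,1)

Need to visit all 8 open cells exactly once, starting at (2,1) and ending at (3,1).
Cell (2,3) has only two open neighbours ((3,3) and (2,2)), so the path must pass straight through it: one of those is the cell it's entered from and the other is where it exits.
Route from (2,1): up 1 to (1,1), right 1 to (1,2), down 1 to (2,2), right 1 to (2,3), down 1 to (3,3), left 2 to (3,1) — 7 moves in all.
Check: all 8 open cells covered.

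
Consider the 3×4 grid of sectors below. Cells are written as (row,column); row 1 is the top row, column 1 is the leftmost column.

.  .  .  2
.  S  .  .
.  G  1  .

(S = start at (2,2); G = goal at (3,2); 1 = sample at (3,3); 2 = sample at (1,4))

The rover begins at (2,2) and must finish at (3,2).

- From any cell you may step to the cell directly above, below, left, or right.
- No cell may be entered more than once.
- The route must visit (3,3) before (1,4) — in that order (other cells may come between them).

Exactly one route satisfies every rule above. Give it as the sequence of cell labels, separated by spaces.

(2,2) (2,3) (3,3) (3,4) (2,4) (1,4) (1,3) (1,2) (1,1) (2,1) (3,1) (3,2)

The waypoints must appear in the order (3,3), (1,4), with no cell reused.
Route from (2,2): right to (2,3), down to (3,3), right to (3,4), 2× up (reaching (1,4)), 3× left (reaching (1,1)), 2× down (reaching (3,1)), right to (3,2) — 11 moves in all.
Check: order respected (1 at step 2, 2 at step 5).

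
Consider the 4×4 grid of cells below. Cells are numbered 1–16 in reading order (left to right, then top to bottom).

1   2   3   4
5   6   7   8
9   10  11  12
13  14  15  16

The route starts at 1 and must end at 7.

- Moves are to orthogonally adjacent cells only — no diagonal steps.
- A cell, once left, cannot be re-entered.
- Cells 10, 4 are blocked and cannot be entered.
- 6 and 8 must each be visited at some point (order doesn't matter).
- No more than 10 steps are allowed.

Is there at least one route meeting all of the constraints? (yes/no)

Exhausting the options from 1, every branch either dead-ends against blocked cells, would have to re-enter a cell already used, runs past the 10-move limit, or reaches the goal with a constraint still unmet.

no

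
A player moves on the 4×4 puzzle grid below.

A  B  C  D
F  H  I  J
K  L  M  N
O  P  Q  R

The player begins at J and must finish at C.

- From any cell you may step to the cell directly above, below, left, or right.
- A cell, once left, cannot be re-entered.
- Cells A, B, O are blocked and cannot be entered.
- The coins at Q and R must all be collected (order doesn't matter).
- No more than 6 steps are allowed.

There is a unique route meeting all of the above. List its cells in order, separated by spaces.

Any route must reach Q and R and still end at C within 6 moves, so the order of the required stops is forced.
Route from J: 2× down (reaching R), left to Q, 3× up (reaching C) — 6 moves in all.
Check: all required cells visited; 6 ≤ 6 moves.

J N R Q M I C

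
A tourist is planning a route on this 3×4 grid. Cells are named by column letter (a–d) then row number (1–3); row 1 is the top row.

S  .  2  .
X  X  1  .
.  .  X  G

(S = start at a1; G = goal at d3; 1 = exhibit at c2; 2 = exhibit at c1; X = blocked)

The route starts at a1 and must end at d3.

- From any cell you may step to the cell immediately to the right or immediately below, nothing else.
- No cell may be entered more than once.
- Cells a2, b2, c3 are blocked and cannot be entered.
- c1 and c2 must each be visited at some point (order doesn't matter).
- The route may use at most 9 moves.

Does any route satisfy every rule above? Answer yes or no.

One route that works: a1 → b1 → c1 → c2 → d2 → d3.

yes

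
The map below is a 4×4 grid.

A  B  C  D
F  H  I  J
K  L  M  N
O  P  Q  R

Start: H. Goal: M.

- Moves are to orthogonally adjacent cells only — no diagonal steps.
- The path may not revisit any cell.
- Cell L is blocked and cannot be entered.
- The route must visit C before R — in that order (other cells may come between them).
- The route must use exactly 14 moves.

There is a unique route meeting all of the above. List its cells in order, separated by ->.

H -> I -> J -> D -> C -> B -> A -> F -> K -> O -> P -> Q -> R -> N -> M

The waypoints must appear in the order C, R, with no cell reused.
Route from H: right 2 to J, up 1 to D, left 3 to A, down 3 to O, right 3 to R, up 1 to N, left 1 to M — 14 moves in all.
Check: order respected (C at step 4, R at step 12); 14 moves as required.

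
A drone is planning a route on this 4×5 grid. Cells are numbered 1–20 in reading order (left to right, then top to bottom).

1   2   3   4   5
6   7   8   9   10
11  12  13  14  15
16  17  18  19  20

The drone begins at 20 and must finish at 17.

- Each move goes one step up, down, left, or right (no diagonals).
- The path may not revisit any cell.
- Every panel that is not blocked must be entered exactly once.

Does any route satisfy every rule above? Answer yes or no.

yes

One route that works: 20 → 15 → 10 → 5 → 4 → 9 → 14 → 19 → 18 → 13 → 8 → 3 → 2 → 1 → 6 → 7 → 12 → 11 → 16 → 17.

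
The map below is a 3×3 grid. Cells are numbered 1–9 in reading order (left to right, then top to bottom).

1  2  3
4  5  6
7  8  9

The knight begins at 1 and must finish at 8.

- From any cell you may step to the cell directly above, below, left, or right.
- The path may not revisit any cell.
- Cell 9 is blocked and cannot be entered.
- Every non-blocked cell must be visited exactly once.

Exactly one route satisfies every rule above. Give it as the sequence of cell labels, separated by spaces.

1 2 3 6 5 4 7 8

Need to visit all 8 open cells exactly once, starting at 1 and ending at 8.
Cell 6 has only two open neighbours (3 and 5), so the path must pass straight through it: one of those is the cell it's entered from and the other is where it exits.
Route from 1: 2× right (reaching 3), down to 6, 2× left (reaching 4), down to 7, right to 8 — 7 moves in all.
Check: all 8 open cells covered.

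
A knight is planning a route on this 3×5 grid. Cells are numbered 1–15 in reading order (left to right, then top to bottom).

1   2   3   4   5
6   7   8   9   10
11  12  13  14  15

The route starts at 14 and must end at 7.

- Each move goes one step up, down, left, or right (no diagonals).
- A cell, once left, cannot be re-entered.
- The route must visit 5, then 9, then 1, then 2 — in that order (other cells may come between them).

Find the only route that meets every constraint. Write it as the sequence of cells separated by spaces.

The waypoints must appear in the order 5, 9, 1, 2, with no cell reused.
Route from 14: right to 15, 2× up (reaching 5), left to 4, down to 9, left to 8, down to 13, 2× left (reaching 11), 2× up (reaching 1), right to 2, down to 7 — 13 moves in all.
Check: order respected (5 at step 3, 9 at step 5, 1 at step 11, 2 at step 12).

14 15 10 5 4 9 8 13 12 11 6 1 2 7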